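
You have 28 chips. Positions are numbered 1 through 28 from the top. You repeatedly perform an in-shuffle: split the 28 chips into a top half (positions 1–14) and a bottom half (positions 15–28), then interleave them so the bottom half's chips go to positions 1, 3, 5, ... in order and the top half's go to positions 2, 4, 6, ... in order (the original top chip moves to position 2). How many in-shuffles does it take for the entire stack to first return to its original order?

The in-shuffle permutes the 28 positions with cycle lengths [28].
Every chip is home exactly when every cycle has completed a whole number of laps, i.e. after lcm(28) = 28 in-shuffles.

28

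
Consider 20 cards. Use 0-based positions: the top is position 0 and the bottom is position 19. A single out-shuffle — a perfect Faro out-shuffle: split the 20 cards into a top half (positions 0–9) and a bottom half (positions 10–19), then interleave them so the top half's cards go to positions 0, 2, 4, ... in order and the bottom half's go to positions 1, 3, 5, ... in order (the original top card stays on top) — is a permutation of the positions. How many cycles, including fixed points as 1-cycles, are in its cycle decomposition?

3

Trace each unvisited position around until it returns:
(0) (1 2 4 8 16 13 ... len 18) (19)
3 cycles in total.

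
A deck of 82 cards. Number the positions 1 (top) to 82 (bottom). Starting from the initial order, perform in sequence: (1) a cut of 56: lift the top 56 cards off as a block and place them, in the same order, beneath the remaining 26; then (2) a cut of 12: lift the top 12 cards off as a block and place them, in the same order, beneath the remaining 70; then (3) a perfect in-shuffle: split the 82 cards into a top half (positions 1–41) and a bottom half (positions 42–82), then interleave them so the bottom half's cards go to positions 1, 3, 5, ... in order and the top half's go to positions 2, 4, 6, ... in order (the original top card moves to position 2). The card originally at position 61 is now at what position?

Track the card from position 61 forward through each operation:
  after op 1 (cut 56): 61 → 5
  after op 2 (cut 12): 5 → 75
  after op 3 (in-shuffle): 75 → 67

67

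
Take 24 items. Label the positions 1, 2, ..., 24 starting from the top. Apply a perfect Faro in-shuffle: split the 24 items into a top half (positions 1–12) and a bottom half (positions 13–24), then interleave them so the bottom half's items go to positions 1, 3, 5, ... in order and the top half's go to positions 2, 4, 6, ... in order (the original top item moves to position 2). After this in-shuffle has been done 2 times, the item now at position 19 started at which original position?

Work backwards from position 19, undoing one in-shuffle at a time:
19 ← 22 ← 11
So the item now at position 19 started at position 11.

11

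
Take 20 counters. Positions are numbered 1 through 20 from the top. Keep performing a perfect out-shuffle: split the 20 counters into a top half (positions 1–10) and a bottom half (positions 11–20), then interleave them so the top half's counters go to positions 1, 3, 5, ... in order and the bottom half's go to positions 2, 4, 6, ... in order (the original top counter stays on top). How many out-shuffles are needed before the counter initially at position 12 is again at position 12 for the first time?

18

Follow position 12 under repeated out-shuffles:
12 → 4 → 7 → 13 → 6 → 11 → 2 → 3 → 5 → 9 → 17 → 14 → 8 → 15 → 10 → 19 → 18 → 16 → 12
It first returns after 18 out-shuffles.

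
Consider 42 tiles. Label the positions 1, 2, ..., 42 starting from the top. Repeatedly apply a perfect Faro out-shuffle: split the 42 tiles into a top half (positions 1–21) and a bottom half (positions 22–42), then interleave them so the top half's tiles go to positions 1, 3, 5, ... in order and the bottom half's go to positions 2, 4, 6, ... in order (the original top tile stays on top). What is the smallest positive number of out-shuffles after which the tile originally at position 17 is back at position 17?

Follow position 17 under repeated out-shuffles:
17 → 33 → 24 → 6 → 11 → 21 → 41 → 40 → 38 → 34 → 26 → 10 → 19 → 37 → 32 → 22 → 2 → 3 → 5 → 9 → 17
It first returns after 20 out-shuffles.

20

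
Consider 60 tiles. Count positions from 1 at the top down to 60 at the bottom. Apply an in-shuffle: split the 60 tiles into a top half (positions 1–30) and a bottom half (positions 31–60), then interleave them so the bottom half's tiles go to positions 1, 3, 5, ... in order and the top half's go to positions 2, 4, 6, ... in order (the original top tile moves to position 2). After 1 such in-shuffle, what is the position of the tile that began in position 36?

11

Track the tile's position through each in-shuffle:
36 → 11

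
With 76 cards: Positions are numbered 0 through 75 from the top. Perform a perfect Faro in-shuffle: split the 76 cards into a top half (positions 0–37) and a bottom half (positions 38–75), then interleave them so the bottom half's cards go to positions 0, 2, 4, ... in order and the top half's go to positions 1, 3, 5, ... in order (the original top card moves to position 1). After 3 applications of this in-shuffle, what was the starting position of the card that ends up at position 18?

Work backwards from position 18, undoing one in-shuffle at a time:
18 ← 47 ← 23 ← 11
So the card now at position 18 started at position 11.

11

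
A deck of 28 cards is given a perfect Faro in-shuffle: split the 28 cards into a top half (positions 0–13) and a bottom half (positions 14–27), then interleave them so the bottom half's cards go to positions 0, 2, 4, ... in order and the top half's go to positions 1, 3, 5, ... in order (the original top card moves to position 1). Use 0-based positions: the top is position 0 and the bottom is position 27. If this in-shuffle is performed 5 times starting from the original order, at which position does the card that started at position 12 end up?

Track the card's position through each in-shuffle:
12 → 25 → 22 → 16 → 4 → 9

9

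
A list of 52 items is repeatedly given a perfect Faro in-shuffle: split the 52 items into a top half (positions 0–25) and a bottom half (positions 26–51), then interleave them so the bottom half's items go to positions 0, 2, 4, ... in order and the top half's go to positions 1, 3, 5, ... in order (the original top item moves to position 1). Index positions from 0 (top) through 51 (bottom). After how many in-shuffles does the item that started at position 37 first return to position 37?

Follow position 37 under repeated in-shuffles:
37 → 22 → 45 → 38 → 24 → 49 → 46 → 40 → ... → 37 (length 52)
It first returns after 52 in-shuffles.

52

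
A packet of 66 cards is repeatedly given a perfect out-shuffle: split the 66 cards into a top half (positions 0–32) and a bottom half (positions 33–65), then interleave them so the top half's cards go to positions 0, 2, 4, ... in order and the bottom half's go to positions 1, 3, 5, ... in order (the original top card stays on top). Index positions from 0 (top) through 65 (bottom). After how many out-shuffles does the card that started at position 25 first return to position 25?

Follow position 25 under repeated out-shuffles:
25 → 50 → 35 → 5 → 10 → 20 → 40 → 15 → 30 → 60 → 55 → 45 → 25
It first returns after 12 out-shuffles.

12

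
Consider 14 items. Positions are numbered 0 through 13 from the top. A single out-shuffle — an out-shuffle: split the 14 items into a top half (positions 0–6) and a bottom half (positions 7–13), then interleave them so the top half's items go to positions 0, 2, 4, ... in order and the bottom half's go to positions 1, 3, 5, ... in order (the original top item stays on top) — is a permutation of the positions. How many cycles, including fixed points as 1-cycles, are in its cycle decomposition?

Trace each unvisited position around until it returns:
(0) (1 2 4 8 3 6 ... len 12) (13)
3 cycles in total.

3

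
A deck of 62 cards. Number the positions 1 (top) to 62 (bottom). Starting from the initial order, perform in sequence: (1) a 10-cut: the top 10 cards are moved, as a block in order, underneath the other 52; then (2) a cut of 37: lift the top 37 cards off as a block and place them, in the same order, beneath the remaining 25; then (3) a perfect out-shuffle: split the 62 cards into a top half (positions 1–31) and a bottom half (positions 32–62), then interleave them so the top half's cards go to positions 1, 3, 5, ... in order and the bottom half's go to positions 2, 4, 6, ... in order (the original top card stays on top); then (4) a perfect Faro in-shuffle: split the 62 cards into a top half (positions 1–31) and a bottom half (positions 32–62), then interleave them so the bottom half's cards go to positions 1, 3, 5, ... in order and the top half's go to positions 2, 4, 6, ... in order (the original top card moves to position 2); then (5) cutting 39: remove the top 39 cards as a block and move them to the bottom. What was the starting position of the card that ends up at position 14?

45

Undo the operations in reverse order, starting from position 14:
  undo op 5 (cut 39): 14 ← 53
  undo op 4 (in-shuffle, from bottom half): 53 ← 58
  undo op 3 (out-shuffle, from bottom half): 58 ← 60
  undo op 2 (cut 37): 60 ← 35
  undo op 1 (cut 10): 35 ← 45
So the card at position 14 came from original position 45.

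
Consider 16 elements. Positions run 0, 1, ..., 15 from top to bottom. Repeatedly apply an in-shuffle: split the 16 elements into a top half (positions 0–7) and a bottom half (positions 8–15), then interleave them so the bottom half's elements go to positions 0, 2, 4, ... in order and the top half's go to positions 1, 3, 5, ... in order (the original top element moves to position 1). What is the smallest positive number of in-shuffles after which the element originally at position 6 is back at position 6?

8

Follow position 6 under repeated in-shuffles:
6 → 13 → 10 → 4 → 9 → 2 → 5 → 11 → 6
It first returns after 8 in-shuffles.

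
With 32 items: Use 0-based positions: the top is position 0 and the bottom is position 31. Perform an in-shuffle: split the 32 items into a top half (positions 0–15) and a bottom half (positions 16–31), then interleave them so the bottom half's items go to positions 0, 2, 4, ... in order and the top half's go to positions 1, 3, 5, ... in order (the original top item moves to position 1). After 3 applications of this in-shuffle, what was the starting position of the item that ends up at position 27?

Work backwards from position 27, undoing one in-shuffle at a time:
27 ← 13 ← 6 ← 19
So the item now at position 27 started at position 19.

19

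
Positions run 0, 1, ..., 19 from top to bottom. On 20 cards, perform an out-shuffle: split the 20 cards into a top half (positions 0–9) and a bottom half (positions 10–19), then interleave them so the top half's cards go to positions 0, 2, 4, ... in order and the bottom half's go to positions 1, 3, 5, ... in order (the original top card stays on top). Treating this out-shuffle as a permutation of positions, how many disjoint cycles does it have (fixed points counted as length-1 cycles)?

Trace each unvisited position around until it returns:
(0) (1 2 4 8 16 13 ... len 18) (19)
3 cycles in total.

3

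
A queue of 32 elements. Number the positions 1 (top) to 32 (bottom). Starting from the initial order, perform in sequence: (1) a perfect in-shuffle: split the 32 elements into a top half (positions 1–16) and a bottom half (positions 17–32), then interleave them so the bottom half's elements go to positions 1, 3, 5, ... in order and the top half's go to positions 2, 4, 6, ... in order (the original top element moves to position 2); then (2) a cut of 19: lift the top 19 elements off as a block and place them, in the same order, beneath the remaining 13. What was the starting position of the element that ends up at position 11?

Undo the operations in reverse order, starting from position 11:
  undo op 2 (cut 19): 11 ← 30
  undo op 1 (in-shuffle, from top half): 30 ← 15
So the element at position 11 came from original position 15.

15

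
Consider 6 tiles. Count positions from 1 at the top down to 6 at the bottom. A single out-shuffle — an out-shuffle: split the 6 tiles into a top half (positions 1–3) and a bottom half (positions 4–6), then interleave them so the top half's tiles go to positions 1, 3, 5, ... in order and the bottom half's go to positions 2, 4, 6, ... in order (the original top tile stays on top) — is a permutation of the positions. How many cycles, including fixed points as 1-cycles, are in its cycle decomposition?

3

Trace each unvisited position around until it returns:
(1) (2 3 5 4) (6)
3 cycles in total.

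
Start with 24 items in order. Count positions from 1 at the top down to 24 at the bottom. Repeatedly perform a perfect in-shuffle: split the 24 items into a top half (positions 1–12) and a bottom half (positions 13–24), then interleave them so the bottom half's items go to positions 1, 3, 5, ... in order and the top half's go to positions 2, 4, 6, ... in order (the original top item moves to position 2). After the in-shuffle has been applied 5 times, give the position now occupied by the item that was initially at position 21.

Track the item's position through each in-shuffle:
21 → 17 → 9 → 18 → 11 → 22

22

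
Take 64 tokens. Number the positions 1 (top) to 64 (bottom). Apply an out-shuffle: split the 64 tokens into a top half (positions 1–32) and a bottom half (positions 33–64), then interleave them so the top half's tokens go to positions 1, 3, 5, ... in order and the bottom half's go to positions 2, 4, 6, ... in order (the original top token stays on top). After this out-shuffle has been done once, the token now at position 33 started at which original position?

Work backwards from position 33, undoing one out-shuffle at a time:
33 ← 17
So the token now at position 33 started at position 17.

17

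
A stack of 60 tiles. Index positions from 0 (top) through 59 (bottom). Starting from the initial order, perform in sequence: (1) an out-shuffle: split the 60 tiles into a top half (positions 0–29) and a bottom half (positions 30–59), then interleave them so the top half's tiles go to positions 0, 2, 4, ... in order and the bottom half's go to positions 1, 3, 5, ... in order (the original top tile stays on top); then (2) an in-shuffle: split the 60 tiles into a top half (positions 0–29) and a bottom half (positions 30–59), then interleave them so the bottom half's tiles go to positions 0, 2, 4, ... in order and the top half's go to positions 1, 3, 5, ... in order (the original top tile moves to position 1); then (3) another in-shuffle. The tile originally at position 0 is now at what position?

Track the tile from position 0 forward through each operation:
  after op 1 (out-shuffle): 0 → 0
  after op 2 (in-shuffle): 0 → 1
  after op 3 (in-shuffle): 1 → 3

3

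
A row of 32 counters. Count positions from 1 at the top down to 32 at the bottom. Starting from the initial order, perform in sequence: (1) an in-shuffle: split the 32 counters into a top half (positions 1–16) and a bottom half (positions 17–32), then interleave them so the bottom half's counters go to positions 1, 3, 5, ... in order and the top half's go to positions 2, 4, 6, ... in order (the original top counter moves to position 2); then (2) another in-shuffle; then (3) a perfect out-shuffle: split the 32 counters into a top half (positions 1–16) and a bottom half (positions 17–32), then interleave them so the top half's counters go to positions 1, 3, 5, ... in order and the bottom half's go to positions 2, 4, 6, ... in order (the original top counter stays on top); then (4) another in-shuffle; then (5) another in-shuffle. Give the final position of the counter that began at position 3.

Track the counter from position 3 forward through each operation:
  after op 1 (in-shuffle): 3 → 6
  after op 2 (in-shuffle): 6 → 12
  after op 3 (out-shuffle): 12 → 23
  after op 4 (in-shuffle): 23 → 13
  after op 5 (in-shuffle): 13 → 26

26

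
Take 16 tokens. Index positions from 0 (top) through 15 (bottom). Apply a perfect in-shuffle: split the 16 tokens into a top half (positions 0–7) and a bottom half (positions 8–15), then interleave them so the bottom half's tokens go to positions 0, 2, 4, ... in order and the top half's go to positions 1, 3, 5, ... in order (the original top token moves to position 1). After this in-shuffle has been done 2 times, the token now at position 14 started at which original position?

7

Work backwards from position 14, undoing one in-shuffle at a time:
14 ← 15 ← 7
So the token now at position 14 started at position 7.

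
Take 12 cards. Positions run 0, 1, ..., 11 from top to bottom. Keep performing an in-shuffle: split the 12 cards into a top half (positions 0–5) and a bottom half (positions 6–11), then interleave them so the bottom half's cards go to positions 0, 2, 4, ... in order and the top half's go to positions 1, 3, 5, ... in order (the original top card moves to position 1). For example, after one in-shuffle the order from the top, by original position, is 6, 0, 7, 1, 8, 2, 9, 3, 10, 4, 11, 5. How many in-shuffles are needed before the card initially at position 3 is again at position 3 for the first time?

12

Follow position 3 under repeated in-shuffles:
3 → 7 → 2 → 5 → 11 → 10 → 8 → 4 → 9 → 6 → 0 → 1 → 3
It first returns after 12 in-shuffles.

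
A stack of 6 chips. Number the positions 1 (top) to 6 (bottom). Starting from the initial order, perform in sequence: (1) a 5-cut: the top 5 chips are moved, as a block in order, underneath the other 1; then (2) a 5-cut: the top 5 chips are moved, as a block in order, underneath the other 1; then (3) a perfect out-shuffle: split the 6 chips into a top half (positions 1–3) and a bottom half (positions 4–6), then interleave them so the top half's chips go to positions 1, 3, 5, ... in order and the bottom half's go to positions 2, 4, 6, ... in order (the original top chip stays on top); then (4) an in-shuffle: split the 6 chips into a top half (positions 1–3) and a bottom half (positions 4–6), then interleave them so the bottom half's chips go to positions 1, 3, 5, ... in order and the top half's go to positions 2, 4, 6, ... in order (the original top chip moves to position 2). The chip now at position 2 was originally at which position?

Undo the operations in reverse order, starting from position 2:
  undo op 4 (in-shuffle, from top half): 2 ← 1
  undo op 3 (out-shuffle, from top half): 1 ← 1
  undo op 2 (cut 5): 1 ← 6
  undo op 1 (cut 5): 6 ← 5
So the chip at position 2 came from original position 5.

5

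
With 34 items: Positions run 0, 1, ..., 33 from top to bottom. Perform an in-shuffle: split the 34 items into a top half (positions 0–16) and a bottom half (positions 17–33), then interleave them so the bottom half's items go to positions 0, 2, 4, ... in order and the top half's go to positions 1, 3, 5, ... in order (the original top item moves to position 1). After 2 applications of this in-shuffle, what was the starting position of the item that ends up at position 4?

9

Work backwards from position 4, undoing one in-shuffle at a time:
4 ← 19 ← 9
So the item now at position 4 started at position 9.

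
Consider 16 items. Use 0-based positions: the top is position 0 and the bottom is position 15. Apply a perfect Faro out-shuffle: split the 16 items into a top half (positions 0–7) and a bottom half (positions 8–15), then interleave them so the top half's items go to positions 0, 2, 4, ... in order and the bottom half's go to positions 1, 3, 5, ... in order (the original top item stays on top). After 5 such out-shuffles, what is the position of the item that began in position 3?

6

Track the item's position through each out-shuffle:
3 → 6 → 12 → 9 → 3 → 6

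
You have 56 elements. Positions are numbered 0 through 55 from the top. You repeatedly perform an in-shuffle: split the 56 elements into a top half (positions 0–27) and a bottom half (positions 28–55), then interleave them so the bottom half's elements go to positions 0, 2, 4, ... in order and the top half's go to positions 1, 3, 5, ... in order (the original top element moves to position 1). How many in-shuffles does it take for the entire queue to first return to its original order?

18

The in-shuffle permutes the 56 positions with cycle lengths [2, 18, 18, 18].
Every element is home exactly when every cycle has completed a whole number of laps, i.e. after lcm(2, 18) = 18 in-shuffles.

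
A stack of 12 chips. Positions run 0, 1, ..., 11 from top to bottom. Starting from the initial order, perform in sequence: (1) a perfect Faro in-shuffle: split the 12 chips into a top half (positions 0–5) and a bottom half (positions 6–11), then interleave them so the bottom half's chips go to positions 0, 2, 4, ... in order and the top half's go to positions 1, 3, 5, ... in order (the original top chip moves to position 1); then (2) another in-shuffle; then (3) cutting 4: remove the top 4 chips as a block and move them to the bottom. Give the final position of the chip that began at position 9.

Track the chip from position 9 forward through each operation:
  after op 1 (in-shuffle): 9 → 6
  after op 2 (in-shuffle): 6 → 0
  after op 3 (cut 4): 0 → 8

8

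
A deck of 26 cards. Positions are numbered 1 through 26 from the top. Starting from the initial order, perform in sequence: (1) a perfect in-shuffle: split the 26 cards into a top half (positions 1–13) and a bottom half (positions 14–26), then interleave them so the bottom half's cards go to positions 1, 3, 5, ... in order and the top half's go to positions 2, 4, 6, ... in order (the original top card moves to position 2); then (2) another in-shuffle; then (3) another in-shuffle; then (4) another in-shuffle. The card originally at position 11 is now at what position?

14

Track the card from position 11 forward through each operation:
  after op 1 (in-shuffle): 11 → 22
  after op 2 (in-shuffle): 22 → 17
  after op 3 (in-shuffle): 17 → 7
  after op 4 (in-shuffle): 7 → 14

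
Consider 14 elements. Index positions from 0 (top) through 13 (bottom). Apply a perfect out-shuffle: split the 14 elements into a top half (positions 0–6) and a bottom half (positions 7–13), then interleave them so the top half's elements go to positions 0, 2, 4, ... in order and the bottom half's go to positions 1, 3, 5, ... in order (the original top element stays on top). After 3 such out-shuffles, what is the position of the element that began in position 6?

Track the element's position through each out-shuffle:
6 → 12 → 11 → 9

9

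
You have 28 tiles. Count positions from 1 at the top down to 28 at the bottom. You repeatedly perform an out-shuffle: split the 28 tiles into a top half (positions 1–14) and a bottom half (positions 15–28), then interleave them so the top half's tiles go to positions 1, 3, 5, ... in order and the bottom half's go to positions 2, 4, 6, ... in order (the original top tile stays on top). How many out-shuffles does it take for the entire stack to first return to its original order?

The out-shuffle permutes the 28 positions with cycle lengths [1, 1, 2, 6, 18].
Every tile is home exactly when every cycle has completed a whole number of laps, i.e. after lcm(1, 2, 6, 18) = 18 out-shuffles.

18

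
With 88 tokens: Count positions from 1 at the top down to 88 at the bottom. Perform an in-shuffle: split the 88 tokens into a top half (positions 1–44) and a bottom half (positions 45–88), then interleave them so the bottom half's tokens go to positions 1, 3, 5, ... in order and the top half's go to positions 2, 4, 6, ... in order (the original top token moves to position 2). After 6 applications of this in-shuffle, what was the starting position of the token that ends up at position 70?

Work backwards from position 70, undoing one in-shuffle at a time:
70 ← 35 ← 62 ← 31 ← 60 ← 30 ← 15
So the token now at position 70 started at position 15.

15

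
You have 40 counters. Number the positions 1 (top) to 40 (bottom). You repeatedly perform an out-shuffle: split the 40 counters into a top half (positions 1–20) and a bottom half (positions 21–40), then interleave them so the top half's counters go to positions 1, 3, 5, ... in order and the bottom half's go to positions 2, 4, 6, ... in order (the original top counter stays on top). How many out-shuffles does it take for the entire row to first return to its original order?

The out-shuffle permutes the 40 positions with cycle lengths [1, 1, 2, 12, 12, 12].
Every counter is home exactly when every cycle has completed a whole number of laps, i.e. after lcm(1, 2, 12) = 12 out-shuffles.

12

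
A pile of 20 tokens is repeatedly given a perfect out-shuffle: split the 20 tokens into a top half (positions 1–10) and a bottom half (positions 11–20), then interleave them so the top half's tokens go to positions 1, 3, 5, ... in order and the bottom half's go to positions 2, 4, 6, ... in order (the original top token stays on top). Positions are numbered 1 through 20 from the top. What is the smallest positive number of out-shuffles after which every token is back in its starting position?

18

The out-shuffle permutes the 20 positions with cycle lengths [1, 1, 18].
Every token is home exactly when every cycle has completed a whole number of laps, i.e. after lcm(1, 18) = 18 out-shuffles.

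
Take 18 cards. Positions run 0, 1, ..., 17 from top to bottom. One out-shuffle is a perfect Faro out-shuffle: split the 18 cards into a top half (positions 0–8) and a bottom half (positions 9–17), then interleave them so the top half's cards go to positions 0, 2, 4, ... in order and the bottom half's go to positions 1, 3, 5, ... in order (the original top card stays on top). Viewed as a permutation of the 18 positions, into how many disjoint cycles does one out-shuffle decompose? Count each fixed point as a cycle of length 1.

4

Trace each unvisited position around until it returns:
(0) (1 2 4 8 16 15 13 9) (3 6 12 7 14 11 5 10) (17)
4 cycles in total.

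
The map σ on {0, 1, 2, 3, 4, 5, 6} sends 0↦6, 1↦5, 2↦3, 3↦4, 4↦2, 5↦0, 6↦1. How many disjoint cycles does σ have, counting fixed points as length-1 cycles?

2

Cycle decomposition: (0 6 1 5) (2 3 4).
2 cycles.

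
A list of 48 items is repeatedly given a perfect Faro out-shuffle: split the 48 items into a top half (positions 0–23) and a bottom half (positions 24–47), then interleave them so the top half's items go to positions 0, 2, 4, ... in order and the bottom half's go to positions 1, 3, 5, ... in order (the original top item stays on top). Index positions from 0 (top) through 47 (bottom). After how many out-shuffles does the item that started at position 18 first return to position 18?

Follow position 18 under repeated out-shuffles:
18 → 36 → 25 → 3 → 6 → 12 → 24 → 1 → ... → 18 (length 23)
It first returns after 23 out-shuffles.

23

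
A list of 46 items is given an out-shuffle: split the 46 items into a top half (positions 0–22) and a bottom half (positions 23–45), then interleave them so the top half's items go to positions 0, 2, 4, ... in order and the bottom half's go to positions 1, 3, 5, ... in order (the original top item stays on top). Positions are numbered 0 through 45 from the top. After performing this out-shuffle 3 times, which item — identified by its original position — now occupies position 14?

13

Work backwards from position 14, undoing one out-shuffle at a time:
14 ← 7 ← 26 ← 13
So the item now at position 14 started at position 13.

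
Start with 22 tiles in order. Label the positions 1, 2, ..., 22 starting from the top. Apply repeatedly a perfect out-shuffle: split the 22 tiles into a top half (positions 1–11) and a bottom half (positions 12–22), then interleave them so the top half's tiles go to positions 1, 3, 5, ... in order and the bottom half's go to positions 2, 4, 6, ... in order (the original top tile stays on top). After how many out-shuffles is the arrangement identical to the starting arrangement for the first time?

6

The out-shuffle permutes the 22 positions with cycle lengths [1, 1, 2, 3, 3, 6, 6].
Every tile is home exactly when every cycle has completed a whole number of laps, i.e. after lcm(1, 2, 3, 6) = 6 out-shuffles.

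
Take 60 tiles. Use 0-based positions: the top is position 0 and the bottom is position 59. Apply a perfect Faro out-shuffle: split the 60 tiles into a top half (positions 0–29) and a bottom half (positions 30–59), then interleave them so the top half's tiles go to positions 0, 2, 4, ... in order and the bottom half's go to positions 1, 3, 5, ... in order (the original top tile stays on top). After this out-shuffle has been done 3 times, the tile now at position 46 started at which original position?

Work backwards from position 46, undoing one out-shuffle at a time:
46 ← 23 ← 41 ← 50
So the tile now at position 46 started at position 50.

50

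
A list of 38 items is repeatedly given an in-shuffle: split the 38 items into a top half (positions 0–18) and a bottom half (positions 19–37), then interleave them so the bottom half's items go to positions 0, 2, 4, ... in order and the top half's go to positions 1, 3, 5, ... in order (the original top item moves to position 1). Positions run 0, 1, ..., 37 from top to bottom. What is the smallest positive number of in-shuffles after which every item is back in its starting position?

12

The in-shuffle permutes the 38 positions with cycle lengths [2, 12, 12, 12].
Every item is home exactly when every cycle has completed a whole number of laps, i.e. after lcm(2, 12) = 12 in-shuffles.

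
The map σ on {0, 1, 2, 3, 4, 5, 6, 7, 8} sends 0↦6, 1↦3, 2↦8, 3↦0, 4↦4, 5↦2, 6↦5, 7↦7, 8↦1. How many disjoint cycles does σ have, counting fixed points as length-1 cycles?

Cycle decomposition: (0 6 5 2 8 1 3) (4) (7).
3 cycles.

3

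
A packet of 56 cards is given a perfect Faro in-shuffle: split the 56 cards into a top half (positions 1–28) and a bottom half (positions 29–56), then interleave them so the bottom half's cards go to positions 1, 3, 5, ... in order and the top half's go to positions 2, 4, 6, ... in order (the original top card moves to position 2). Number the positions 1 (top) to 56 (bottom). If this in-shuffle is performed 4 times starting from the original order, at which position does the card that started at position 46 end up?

Track the card's position through each in-shuffle:
46 → 35 → 13 → 26 → 52

52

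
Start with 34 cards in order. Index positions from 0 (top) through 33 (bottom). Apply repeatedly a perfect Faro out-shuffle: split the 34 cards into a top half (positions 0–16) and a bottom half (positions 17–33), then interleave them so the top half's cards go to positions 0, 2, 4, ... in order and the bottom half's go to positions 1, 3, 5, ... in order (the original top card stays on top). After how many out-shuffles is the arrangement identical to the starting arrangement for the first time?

The out-shuffle permutes the 34 positions with cycle lengths [1, 1, 2, 10, 10, 10].
Every card is home exactly when every cycle has completed a whole number of laps, i.e. after lcm(1, 2, 10) = 10 out-shuffles.

10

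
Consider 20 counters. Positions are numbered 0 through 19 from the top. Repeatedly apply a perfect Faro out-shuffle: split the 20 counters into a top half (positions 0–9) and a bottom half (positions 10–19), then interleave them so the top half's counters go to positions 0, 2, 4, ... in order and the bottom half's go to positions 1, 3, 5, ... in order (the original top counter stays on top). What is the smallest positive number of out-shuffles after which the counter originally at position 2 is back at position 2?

Follow position 2 under repeated out-shuffles:
2 → 4 → 8 → 16 → 13 → 7 → 14 → 9 → 18 → 17 → 15 → 11 → 3 → 6 → 12 → 5 → 10 → 1 → 2
It first returns after 18 out-shuffles.

18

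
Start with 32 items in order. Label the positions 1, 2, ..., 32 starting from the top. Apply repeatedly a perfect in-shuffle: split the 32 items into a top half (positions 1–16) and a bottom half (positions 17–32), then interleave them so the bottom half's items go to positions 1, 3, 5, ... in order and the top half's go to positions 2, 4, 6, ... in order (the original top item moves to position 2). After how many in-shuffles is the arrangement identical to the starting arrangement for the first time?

The in-shuffle permutes the 32 positions with cycle lengths [2, 10, 10, 10].
Every item is home exactly when every cycle has completed a whole number of laps, i.e. after lcm(2, 10) = 10 in-shuffles.

10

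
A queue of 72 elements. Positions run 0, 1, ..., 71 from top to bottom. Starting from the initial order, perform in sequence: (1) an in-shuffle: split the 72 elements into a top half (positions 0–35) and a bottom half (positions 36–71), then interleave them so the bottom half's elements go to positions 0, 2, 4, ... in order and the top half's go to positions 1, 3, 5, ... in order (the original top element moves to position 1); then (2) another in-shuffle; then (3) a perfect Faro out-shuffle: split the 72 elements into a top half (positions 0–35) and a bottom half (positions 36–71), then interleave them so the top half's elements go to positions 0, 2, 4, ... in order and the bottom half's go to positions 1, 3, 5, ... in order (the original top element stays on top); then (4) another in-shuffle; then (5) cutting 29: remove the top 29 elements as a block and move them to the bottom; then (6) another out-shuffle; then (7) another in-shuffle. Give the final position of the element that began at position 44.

Track the element from position 44 forward through each operation:
  after op 1 (in-shuffle): 44 → 16
  after op 2 (in-shuffle): 16 → 33
  after op 3 (out-shuffle): 33 → 66
  after op 4 (in-shuffle): 66 → 60
  after op 5 (cut 29): 60 → 31
  after op 6 (out-shuffle): 31 → 62
  after op 7 (in-shuffle): 62 → 52

52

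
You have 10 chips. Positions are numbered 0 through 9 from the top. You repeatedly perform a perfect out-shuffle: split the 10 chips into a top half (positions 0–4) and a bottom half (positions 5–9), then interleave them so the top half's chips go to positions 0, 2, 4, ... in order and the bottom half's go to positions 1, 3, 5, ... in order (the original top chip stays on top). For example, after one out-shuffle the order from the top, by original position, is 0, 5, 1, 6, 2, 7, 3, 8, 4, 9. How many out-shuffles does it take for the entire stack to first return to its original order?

The out-shuffle permutes the 10 positions with cycle lengths [1, 1, 2, 6].
Every chip is home exactly when every cycle has completed a whole number of laps, i.e. after lcm(1, 2, 6) = 6 out-shuffles.

6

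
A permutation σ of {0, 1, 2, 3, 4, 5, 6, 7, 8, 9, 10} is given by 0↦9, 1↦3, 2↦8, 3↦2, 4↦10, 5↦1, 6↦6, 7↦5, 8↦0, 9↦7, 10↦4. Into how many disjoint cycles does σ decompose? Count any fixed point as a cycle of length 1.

Cycle decomposition: (0 9 7 5 1 3 2 8) (4 10) (6).
3 cycles.

3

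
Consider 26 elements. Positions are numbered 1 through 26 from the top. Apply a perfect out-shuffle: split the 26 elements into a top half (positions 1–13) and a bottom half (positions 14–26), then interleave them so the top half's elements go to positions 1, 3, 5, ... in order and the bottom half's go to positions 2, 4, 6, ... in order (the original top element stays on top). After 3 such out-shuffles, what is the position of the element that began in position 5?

8

Track the element's position through each out-shuffle:
5 → 9 → 17 → 8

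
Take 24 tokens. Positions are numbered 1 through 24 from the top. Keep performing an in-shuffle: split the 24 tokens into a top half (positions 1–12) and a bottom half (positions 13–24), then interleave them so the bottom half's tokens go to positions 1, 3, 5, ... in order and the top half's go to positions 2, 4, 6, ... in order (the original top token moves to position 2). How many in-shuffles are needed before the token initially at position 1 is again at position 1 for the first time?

20

Follow position 1 under repeated in-shuffles:
1 → 2 → 4 → 8 → 16 → 7 → 14 → 3 → 6 → 12 → 24 → 23 → 21 → 17 → 9 → 18 → 11 → 22 → 19 → 13 → 1
It first returns after 20 in-shuffles.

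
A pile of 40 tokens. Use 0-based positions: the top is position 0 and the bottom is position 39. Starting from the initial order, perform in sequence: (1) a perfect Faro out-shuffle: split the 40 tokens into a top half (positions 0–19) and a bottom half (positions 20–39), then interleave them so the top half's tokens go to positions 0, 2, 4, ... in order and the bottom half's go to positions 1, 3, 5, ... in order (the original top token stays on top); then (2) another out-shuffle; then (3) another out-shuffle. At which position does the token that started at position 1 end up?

8

Track the token from position 1 forward through each operation:
  after op 1 (out-shuffle): 1 → 2
  after op 2 (out-shuffle): 2 → 4
  after op 3 (out-shuffle): 4 → 8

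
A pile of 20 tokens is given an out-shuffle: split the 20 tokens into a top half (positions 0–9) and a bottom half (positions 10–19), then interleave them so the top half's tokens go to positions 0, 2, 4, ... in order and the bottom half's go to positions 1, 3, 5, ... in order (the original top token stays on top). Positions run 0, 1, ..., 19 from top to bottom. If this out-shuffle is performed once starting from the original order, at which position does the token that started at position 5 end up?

10

Track the token's position through each out-shuffle:
5 → 10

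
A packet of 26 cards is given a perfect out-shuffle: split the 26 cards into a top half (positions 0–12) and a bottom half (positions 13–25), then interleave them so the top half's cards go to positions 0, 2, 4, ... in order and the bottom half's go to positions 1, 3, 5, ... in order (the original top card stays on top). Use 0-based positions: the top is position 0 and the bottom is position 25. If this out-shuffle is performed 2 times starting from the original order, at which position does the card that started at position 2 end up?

Track the card's position through each out-shuffle:
2 → 4 → 8

8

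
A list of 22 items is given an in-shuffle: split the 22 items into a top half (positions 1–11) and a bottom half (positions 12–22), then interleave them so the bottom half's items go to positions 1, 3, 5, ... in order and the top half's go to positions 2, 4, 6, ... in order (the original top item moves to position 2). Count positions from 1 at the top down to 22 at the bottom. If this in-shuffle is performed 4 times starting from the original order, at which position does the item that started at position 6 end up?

Track the item's position through each in-shuffle:
6 → 12 → 1 → 2 → 4

4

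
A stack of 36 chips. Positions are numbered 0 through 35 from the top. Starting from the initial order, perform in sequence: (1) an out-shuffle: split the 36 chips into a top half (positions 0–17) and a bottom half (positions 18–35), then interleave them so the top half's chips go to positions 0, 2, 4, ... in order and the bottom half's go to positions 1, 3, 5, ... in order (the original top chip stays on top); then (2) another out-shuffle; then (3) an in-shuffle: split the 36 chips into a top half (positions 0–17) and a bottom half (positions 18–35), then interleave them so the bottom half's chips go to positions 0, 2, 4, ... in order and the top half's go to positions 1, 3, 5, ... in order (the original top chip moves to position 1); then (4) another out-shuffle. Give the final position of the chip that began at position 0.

Track the chip from position 0 forward through each operation:
  after op 1 (out-shuffle): 0 → 0
  after op 2 (out-shuffle): 0 → 0
  after op 3 (in-shuffle): 0 → 1
  after op 4 (out-shuffle): 1 → 2

2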